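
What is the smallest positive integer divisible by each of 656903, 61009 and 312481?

438475526567

lcm(656903, 61009) = 656903·61009/gcd = 40076995127/169 = 237141983
lcm(237141983, 312481) = 237141983·312481/gcd = 74102363989823/169 = 438475526567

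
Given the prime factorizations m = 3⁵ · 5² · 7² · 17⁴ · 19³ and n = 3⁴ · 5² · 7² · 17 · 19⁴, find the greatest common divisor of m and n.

11569932675

min exponent per shared prime: 3⁴ · 5² · 7² · 17 · 19³ = 11569932675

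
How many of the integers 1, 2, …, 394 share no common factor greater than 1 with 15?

211

15 = 3·5. Inclusion–exclusion on these primes:
394 − ⌊394/3⌋ − ⌊394/5⌋ + ⌊394/15⌋ = 211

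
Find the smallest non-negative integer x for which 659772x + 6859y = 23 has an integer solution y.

Reduce mod 6859: 659772x ≡ 23 (mod 6859). With g = gcd(659772, 6859) = 1 dividing 23, divide through: 659772x ≡ 23 (mod 6859).
Since gcd(659772, 6859) = 1, x ≡ 23·(659772)⁻¹ ≡ 4945 (mod 6859). Smallest non-negative: 4945.

4945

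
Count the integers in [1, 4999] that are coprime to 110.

Prime factors of 110: 2, 5, 11. Count integers ≤ 4999 divisible by none of them.
By inclusion–exclusion: 4999 − ⌊4999/2⌋ − ⌊4999/5⌋ − ⌊4999/11⌋ + ⌊4999/10⌋ + ⌊4999/22⌋ + ⌊4999/55⌋ − ⌊4999/110⌋ = 1818.

1818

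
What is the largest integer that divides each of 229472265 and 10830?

15

Euclid: 229472265 = 21188·10830 + 6225; 10830 = 1·6225 + 4605; 6225 = 1·4605 + 1620; 4605 = 2·1620 + 1365; 1620 = 1·1365 + 255; 1365 = 5·255 + 90; 255 = 2·90 + 75; 90 = 1·75 + 15; 75 = 5·15 + 0. Last nonzero remainder: 15.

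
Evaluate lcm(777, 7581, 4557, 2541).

lcm(777, 7581) = 777·7581/gcd = 5890437/21 = 280497
lcm(280497, 4557) = 280497·4557/gcd = 1278224829/21 = 60867849
lcm(60867849, 2541) = 60867849·2541/gcd = 154665204309/21 = 7365009729

7365009729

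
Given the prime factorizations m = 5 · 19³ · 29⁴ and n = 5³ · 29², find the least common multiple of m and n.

max exponent per prime: 5³ · 19³ · 29⁴ = 606405047375

606405047375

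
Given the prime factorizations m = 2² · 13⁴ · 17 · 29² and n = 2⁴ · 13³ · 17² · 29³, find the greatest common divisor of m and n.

min exponent per shared prime: 2² · 13³ · 17 · 29² = 125642036

125642036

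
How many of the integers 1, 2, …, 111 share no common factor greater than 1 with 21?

64

Prime factors of 21: 3, 7. Count integers ≤ 111 divisible by none of them.
By inclusion–exclusion: 111 − ⌊111/3⌋ − ⌊111/7⌋ + ⌊111/21⌋ = 64.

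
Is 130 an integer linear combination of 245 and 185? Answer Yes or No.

By Bézout, 245m − 185n = 130 has integer solutions iff gcd(245, 185) | 130.
Euclid: 245 = 1·185 + 60; 185 = 3·60 + 5; 60 = 12·5 + 0. gcd = 5; 130 mod 5 = 0. Yes.

Yes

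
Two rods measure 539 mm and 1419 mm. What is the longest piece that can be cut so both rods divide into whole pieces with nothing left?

539 = 7² · 11
1419 = 3 · 11 · 43
Common: 11 = 11

11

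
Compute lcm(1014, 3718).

11154

1014 = 2 · 3 · 13²; 3718 = 2 · 11 · 13²
max exponents: 2 · 3 · 11 · 13² = 11154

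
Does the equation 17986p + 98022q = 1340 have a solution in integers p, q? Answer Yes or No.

No

gcd(17986, 98022): 98022 = 5·17986 + 8092; 17986 = 2·8092 + 1802; 8092 = 4·1802 + 884; 1802 = 2·884 + 34; 884 = 26·34 + 0 → 34
34 does not divide 1340, so a solution does not exist.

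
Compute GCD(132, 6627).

132 = 2² · 3 · 11
6627 = 3 · 47²
Common: 3 = 3

3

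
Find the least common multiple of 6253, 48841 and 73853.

789710129

6253 = 13² · 37; 48841 = 13² · 17²; 73853 = 13² · 19 · 23
lcm takes max exponent of each prime: 13² · 17² · 19 · 23 · 37 = 789710129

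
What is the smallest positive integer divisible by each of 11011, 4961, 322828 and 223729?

2227067374532

11011 = 7 · 11² · 13; 4961 = 11² · 41; 322828 = 2² · 11² · 23 · 29; 223729 = 11² · 43²
lcm takes max exponent of each prime: 2² · 7 · 11² · 13 · 23 · 29 · 41 · 43² = 2227067374532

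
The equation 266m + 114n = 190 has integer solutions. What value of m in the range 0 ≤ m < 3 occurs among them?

Euclid: 266 = 2·114 + 38; 114 = 3·38 + 0 → gcd = 38; 190 = 38·5.
Back-substitution yields 266·(1) + 114·(-2) = 38, so one solution is m = 1·5 = 5, n = -2·5 = -10.
Solutions in m differ by 114/38 = 3; the one in [0, 3) is 5 mod 3 = 2.

2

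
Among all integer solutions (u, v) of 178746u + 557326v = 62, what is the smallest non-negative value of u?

17205

Euclid: 557326 = 3·178746 + 21088; 178746 = 8·21088 + 10042; 21088 = 2·10042 + 1004; 10042 = 10·1004 + 2; 1004 = 502·2 + 0 → gcd = 2; 62 = 2·31.
Back-substitution yields 178746·(555) + 557326·(-178) = 2, so one solution is u = 555·31 = 17205, v = -178·31 = -5518.
Solutions in u differ by 557326/2 = 278663; the one in [0, 278663) is 17205 mod 278663 = 17205.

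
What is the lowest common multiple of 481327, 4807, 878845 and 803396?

lcm(481327, 4807) = 481327·4807/gcd = 2313738889/209 = 11070521
lcm(11070521, 878845) = 11070521·878845/gcd = 9729272028245/209 = 46551540805
lcm(46551540805, 803396) = 46551540805·803396/gcd = 37399321676573780/209 = 178944122854420

178944122854420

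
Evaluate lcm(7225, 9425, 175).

7225 = 5² · 17²; 9425 = 5² · 13 · 29; 175 = 5² · 7
lcm takes max exponent of each prime: 5² · 7 · 13 · 17² · 29 = 19066775

19066775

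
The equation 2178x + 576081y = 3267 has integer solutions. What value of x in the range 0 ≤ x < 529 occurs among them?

266

gcd(2178, 576081) = 1089 (Euclid: 576081 = 264·2178 + 1089; 2178 = 2·1089 + 0), and 1089 | 3267.
Extended Euclid: 2178·(-264) + 576081·(1) = 1089. Scale by 3: x₀ = -792.
General solution x = x₀ + 529t; reducing mod 529 gives x = 266 (and y = -1).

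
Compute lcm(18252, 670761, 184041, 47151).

18252 = 2² · 3³ · 13²; 670761 = 3⁴ · 7² · 13²; 184041 = 3² · 11² · 13²; 47151 = 3² · 13² · 31
lcm takes max exponent of each prime: 2² · 3⁴ · 7² · 11² · 13² · 31 = 10064098044

10064098044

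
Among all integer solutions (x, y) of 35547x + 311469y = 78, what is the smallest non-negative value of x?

102202

gcd(35547, 311469) = 3 (Euclid: 311469 = 8·35547 + 27093; 35547 = 1·27093 + 8454; 27093 = 3·8454 + 1731; 8454 = 4·1731 + 1530; 1731 = 1·1530 + 201; 1530 = 7·201 + 123; 201 = 1·123 + 78; 123 = 1·78 + 45; 78 = 1·45 + 33; 45 = 1·33 + 12; 33 = 2·12 + 9; 12 = 1·9 + 3; 9 = 3·3 + 0), and 3 | 78.
Extended Euclid: 35547·(27890) + 311469·(-3183) = 3. Scale by 26: x₀ = 725140.
General solution x = x₀ + 103823t; reducing mod 103823 gives x = 102202 (and y = -11664).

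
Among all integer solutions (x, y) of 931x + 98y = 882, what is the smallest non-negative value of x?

Euclid: 931 = 9·98 + 49; 98 = 2·49 + 0 → gcd = 49; 882 = 49·18.
Back-substitution yields 931·(1) + 98·(-9) = 49, so one solution is x = 1·18 = 18, y = -9·18 = -162.
Solutions in x differ by 98/49 = 2; the one in [0, 2) is 18 mod 2 = 0.

0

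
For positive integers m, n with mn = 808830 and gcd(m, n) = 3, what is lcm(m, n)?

Since gcd(m,n)·lcm(m,n) = mn, lcm = 808830/3 = 269610.

269610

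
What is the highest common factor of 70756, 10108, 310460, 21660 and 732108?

70756 = 2² · 7² · 19²; 10108 = 2² · 7 · 19²; 310460 = 2² · 5 · 19² · 43; 21660 = 2² · 3 · 5 · 19²; 732108 = 2² · 3 · 13² · 19²
gcd takes min exponent of each prime: 2² · 19² = 1444

1444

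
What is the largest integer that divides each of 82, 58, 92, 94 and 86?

82 = 2 · 41; 58 = 2 · 29; 92 = 2² · 23; 94 = 2 · 47; 86 = 2 · 43
gcd takes min exponent of each prime: 2 = 2

2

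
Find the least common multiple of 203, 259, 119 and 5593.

203 = 7 · 29; 259 = 7 · 37; 119 = 7 · 17; 5593 = 7 · 17 · 47
lcm takes max exponent of each prime: 7 · 17 · 29 · 37 · 47 = 6001289

6001289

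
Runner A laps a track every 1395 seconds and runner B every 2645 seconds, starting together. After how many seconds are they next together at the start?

737955

gcd first: 2645 = 1·1395 + 1250; 1395 = 1·1250 + 145; 1250 = 8·145 + 90; 145 = 1·90 + 55; 90 = 1·55 + 35; 55 = 1·35 + 20; 35 = 1·20 + 15; 20 = 1·15 + 5; 15 = 3·5 + 0 → gcd = 5
lcm = 1395·2645/gcd = 3689775/5 = 737955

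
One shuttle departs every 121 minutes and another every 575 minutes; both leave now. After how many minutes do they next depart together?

gcd first: 575 = 4·121 + 91; 121 = 1·91 + 30; 91 = 3·30 + 1; 30 = 30·1 + 0 → gcd = 1
lcm = 121·575/gcd = 69575/1 = 69575

69575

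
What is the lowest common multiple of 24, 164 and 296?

24 = 2³ · 3; 164 = 2² · 41; 296 = 2³ · 37
lcm takes max exponent of each prime: 2³ · 3 · 37 · 41 = 36408

36408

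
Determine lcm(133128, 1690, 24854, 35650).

115900015350600

lcm(133128, 1690) = 133128·1690/gcd = 224986320/2 = 112493160
lcm(112493160, 24854) = 112493160·24854/gcd = 2795904998640/86 = 32510523240
lcm(32510523240, 35650) = 32510523240·35650/gcd = 1159000153506000/10 = 115900015350600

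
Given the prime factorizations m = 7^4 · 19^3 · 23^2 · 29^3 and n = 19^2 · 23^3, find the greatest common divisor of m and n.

min exponent per shared prime: 19^2 · 23^2 = 190969

190969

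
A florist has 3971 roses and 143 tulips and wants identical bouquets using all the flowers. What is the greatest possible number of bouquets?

11

Euclid: 3971 = 27·143 + 110; 143 = 1·110 + 33; 110 = 3·33 + 11; 33 = 3·11 + 0. Last nonzero remainder: 11.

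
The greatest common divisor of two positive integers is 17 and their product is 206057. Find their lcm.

Since gcd(a,b)·lcm(a,b) = ab, lcm = 206057/17 = 12121.

12121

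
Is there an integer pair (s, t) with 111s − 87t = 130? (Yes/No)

By Bézout, 111s − 87t = 130 has integer solutions iff gcd(111, 87) | 130.
Euclid: 111 = 1·87 + 24; 87 = 3·24 + 15; 24 = 1·15 + 9; 15 = 1·9 + 6; 9 = 1·6 + 3; 6 = 2·3 + 0. gcd = 3; 130 mod 3 = 1. No.

No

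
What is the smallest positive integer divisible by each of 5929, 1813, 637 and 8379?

5929 = 7² · 11²; 1813 = 7² · 37; 637 = 7² · 13; 8379 = 3² · 7² · 19
lcm takes max exponent of each prime: 3² · 7² · 11² · 13 · 19 · 37 = 487666179

487666179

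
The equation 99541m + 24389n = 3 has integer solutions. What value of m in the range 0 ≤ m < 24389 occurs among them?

20617

Euclid: 99541 = 4·24389 + 1985; 24389 = 12·1985 + 569; 1985 = 3·569 + 278; 569 = 2·278 + 13; 278 = 21·13 + 5; 13 = 2·5 + 3; 5 = 1·3 + 2; 3 = 1·2 + 1; 2 = 2·1 + 0 → gcd = 1; 3 = 1·3.
Back-substitution yields 99541·(-9387) + 24389·(38312) = 1, so one solution is m = -9387·3 = -28161, n = 38312·3 = 114936.
Solutions in m differ by 24389/1 = 24389; the one in [0, 24389) is -28161 mod 24389 = 20617.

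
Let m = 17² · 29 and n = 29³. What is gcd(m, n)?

29

min exponent per shared prime: 29 = 29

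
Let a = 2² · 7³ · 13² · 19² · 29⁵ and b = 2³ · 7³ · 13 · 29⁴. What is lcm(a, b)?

max exponent per prime: 2³ · 7³ · 13² · 19² · 29⁵ = 3433744707551704

3433744707551704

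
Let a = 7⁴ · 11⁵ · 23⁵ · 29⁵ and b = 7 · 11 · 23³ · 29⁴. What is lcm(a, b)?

51048708058548499017257

max exponent per prime: 7⁴ · 11⁵ · 23⁵ · 29⁵ = 51048708058548499017257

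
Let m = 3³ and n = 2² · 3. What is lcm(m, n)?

max exponent per prime: 2² · 3³ = 108

108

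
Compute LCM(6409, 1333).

8543197

gcd first: 6409 = 4·1333 + 1077; 1333 = 1·1077 + 256; 1077 = 4·256 + 53; 256 = 4·53 + 44; 53 = 1·44 + 9; 44 = 4·9 + 8; 9 = 1·8 + 1; 8 = 8·1 + 0 → gcd = 1
lcm = 6409·1333/gcd = 8543197/1 = 8543197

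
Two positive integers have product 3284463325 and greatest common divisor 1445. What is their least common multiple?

2272985

For any two positive integers, gcd × lcm equals their product. Hence lcm = 3284463325 / 1445 = 2272985.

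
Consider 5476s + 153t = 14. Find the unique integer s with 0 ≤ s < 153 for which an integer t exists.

Reduce mod 153: 5476s ≡ 14 (mod 153). With g = gcd(5476, 153) = 1 dividing 14, divide through: 5476s ≡ 14 (mod 153).
Since gcd(5476, 153) = 1, s ≡ 14·(5476)⁻¹ ≡ 143 (mod 153). Smallest non-negative: 143.

143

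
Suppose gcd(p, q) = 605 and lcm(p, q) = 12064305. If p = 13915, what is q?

Using pq = gcd(p,q)·lcm(p,q) = 605·12064305 = 7298904525, we get q = 7298904525/13915 = 524535.

524535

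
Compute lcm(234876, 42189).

234876 = 2² · 3 · 23² · 37; 42189 = 3 · 7³ · 41
max exponents: 2² · 3 · 7³ · 23² · 37 · 41 = 3303061188

3303061188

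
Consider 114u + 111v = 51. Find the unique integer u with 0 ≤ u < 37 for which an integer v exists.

17

Euclid: 114 = 1·111 + 3; 111 = 37·3 + 0 → gcd = 3; 51 = 3·17.
Back-substitution yields 114·(1) + 111·(-1) = 3, so one solution is u = 1·17 = 17, v = -1·17 = -17.
Solutions in u differ by 111/3 = 37; the one in [0, 37) is 17 mod 37 = 17.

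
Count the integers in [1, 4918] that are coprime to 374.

Prime factors of 374: 2, 11, 17. Count integers ≤ 4918 divisible by none of them.
By inclusion–exclusion: 4918 − ⌊4918/2⌋ − ⌊4918/11⌋ − ⌊4918/17⌋ + ⌊4918/22⌋ + ⌊4918/34⌋ + ⌊4918/187⌋ − ⌊4918/374⌋ = 2103.

2103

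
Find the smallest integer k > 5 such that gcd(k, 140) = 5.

gcd(k, 140) = 5 forces 5 | k; write k = 5s. Then gcd(5s, 5·28) = 5·gcd(s, 28), so need gcd(s, 28) = 1.
5s > 5 gives s ≥ 2. The least s ≥ 2 coprime to 28 is 3, so k = 5·3 = 15.

15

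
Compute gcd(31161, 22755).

3

31161 = 3 · 13 · 17 · 47
22755 = 3 · 5 · 37 · 41
Common: 3 = 3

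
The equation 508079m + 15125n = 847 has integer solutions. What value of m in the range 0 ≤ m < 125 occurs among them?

Reduce mod 15125: 508079m ≡ 847 (mod 15125). With g = gcd(508079, 15125) = 121 dividing 847, divide through: 4199m ≡ 7 (mod 125).
Since gcd(4199, 125) = 1, m ≡ 7·(4199)⁻¹ ≡ 93 (mod 125). Smallest non-negative: 93.

93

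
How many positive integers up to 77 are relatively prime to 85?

58

Prime factors of 85: 5, 17. Count integers ≤ 77 divisible by none of them.
By inclusion–exclusion: 77 − ⌊77/5⌋ − ⌊77/17⌋ + ⌊77/85⌋ = 58.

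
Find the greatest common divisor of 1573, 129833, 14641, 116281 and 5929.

121

1573 = 11² · 13; 129833 = 11² · 29 · 37; 14641 = 11⁴; 116281 = 11² · 31²; 5929 = 7² · 11²
gcd takes min exponent of each prime: 11² = 121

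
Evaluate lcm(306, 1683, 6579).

144738

lcm(306, 1683) = 306·1683/gcd = 514998/153 = 3366
lcm(3366, 6579) = 3366·6579/gcd = 22144914/153 = 144738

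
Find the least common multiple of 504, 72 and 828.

504 = 2³ · 3² · 7; 72 = 2³ · 3²; 828 = 2² · 3² · 23
lcm takes max exponent of each prime: 2³ · 3² · 7 · 23 = 11592

11592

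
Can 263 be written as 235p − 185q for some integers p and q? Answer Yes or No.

By Bézout, 235p − 185q = 263 has integer solutions iff gcd(235, 185) | 263.
Euclid: 235 = 1·185 + 50; 185 = 3·50 + 35; 50 = 1·35 + 15; 35 = 2·15 + 5; 15 = 3·5 + 0. gcd = 5; 263 mod 5 = 3. No.

No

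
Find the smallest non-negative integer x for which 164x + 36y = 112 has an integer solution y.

Reduce mod 36: 164x ≡ 112 (mod 36). With g = gcd(164, 36) = 4 dividing 112, divide through: 41x ≡ 28 (mod 9).
Since gcd(41, 9) = 1, x ≡ 28·(41)⁻¹ ≡ 2 (mod 9). Smallest non-negative: 2.

2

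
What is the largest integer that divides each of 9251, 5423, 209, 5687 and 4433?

11

gcd(9251, 5423): 9251 = 1·5423 + 3828; 5423 = 1·3828 + 1595; 3828 = 2·1595 + 638; 1595 = 2·638 + 319; 638 = 2·319 + 0 → 319
gcd(319, 209): 319 = 1·209 + 110; 209 = 1·110 + 99; 110 = 1·99 + 11; 99 = 9·11 + 0 → 11
gcd(11, 5687): 5687 = 517·11 + 0 → 11
gcd(11, 4433): 4433 = 403·11 + 0 → 11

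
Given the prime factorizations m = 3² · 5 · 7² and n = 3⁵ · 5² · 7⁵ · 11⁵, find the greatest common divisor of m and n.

min exponent per shared prime: 3² · 5 · 7² = 2205

2205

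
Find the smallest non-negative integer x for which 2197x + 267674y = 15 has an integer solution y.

122689

gcd(2197, 267674) = 1 (Euclid: 267674 = 121·2197 + 1837; 2197 = 1·1837 + 360; 1837 = 5·360 + 37; 360 = 9·37 + 27; 37 = 1·27 + 10; 27 = 2·10 + 7; 10 = 1·7 + 3; 7 = 2·3 + 1; 3 = 3·1 + 0), and 1 | 15.
Extended Euclid: 2197·(79559) + 267674·(-653) = 1. Scale by 15: x₀ = 1193385.
General solution x = x₀ + 267674t; reducing mod 267674 gives x = 122689 (and y = -1007).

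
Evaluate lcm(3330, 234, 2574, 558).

14761890

3330 = 2 · 3² · 5 · 37; 234 = 2 · 3² · 13; 2574 = 2 · 3² · 11 · 13; 558 = 2 · 3² · 31
lcm takes max exponent of each prime: 2 · 3² · 5 · 11 · 13 · 31 · 37 = 14761890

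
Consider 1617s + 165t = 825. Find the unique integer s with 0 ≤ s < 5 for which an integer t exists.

gcd(1617, 165) = 33 (Euclid: 1617 = 9·165 + 132; 165 = 1·132 + 33; 132 = 4·33 + 0), and 33 | 825.
Extended Euclid: 1617·(-1) + 165·(10) = 33. Scale by 25: s₀ = -25.
General solution s = s₀ + 5k; reducing mod 5 gives s = 0 (and t = 5).

0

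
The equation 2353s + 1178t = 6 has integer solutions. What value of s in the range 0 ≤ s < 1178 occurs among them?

1176

Euclid: 2353 = 1·1178 + 1175; 1178 = 1·1175 + 3; 1175 = 391·3 + 2; 3 = 1·2 + 1; 2 = 2·1 + 0 → gcd = 1; 6 = 1·6.
Back-substitution yields 2353·(-393) + 1178·(785) = 1, so one solution is s = -393·6 = -2358, t = 785·6 = 4710.
Solutions in s differ by 1178/1 = 1178; the one in [0, 1178) is -2358 mod 1178 = 1176.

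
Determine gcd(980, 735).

245

980 = 2² · 5 · 7²
735 = 3 · 5 · 7²
Common: 5 · 7² = 245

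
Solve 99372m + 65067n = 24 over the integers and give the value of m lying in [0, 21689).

6189

Reduce mod 65067: 99372m ≡ 24 (mod 65067). With g = gcd(99372, 65067) = 3 dividing 24, divide through: 33124m ≡ 8 (mod 21689).
Since gcd(33124, 21689) = 1, m ≡ 8·(33124)⁻¹ ≡ 6189 (mod 21689). Smallest non-negative: 6189.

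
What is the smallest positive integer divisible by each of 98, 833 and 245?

8330

98 = 2 · 7²; 833 = 7² · 17; 245 = 5 · 7²
lcm takes max exponent of each prime: 2 · 5 · 7² · 17 = 8330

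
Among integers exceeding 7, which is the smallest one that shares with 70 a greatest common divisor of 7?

21

70 = 7·10. Any a with gcd(a, 70) = 7 is a multiple of 7, say 7s, with s coprime to 10.
Need s > 7/7, so s ≥ 2. First s ≥ 2 with gcd(s, 10) = 1 is s = 3. Thus a = 7·3 = 21.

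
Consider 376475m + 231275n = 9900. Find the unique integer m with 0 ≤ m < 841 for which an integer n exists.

Euclid: 376475 = 1·231275 + 145200; 231275 = 1·145200 + 86075; 145200 = 1·86075 + 59125; 86075 = 1·59125 + 26950; 59125 = 2·26950 + 5225; 26950 = 5·5225 + 825; 5225 = 6·825 + 275; 825 = 3·275 + 0 → gcd = 275; 9900 = 275·36.
Back-substitution yields 376475·(266) + 231275·(-433) = 275, so one solution is m = 266·36 = 9576, n = -433·36 = -15588.
Solutions in m differ by 231275/275 = 841; the one in [0, 841) is 9576 mod 841 = 325.

325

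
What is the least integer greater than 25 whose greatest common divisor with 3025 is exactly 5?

30

Multiples of 5 above 25: 5·6, 5·7, … . Need the cofactor coprime to 3025/5 = 605.
Checking s = 6, 7, … the first with gcd(s, 605) = 1 is s = 6, giving 30.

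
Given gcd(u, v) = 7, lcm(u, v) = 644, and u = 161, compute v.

28

u·v = gcd·lcm = 7·644 = 4508, so v = 4508/161 = 28.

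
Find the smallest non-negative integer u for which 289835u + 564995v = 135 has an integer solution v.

gcd(289835, 564995) = 5 (Euclid: 564995 = 1·289835 + 275160; 289835 = 1·275160 + 14675; 275160 = 18·14675 + 11010; 14675 = 1·11010 + 3665; 11010 = 3·3665 + 15; 3665 = 244·15 + 5; 15 = 3·5 + 0), and 5 | 135.
Extended Euclid: 289835·(37615) + 564995·(-19296) = 5. Scale by 27: u₀ = 1015605.
General solution u = u₀ + 112999t; reducing mod 112999 gives u = 111613 (and v = -57256).

111613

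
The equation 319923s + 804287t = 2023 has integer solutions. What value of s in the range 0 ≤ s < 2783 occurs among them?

Reduce mod 804287: 319923s ≡ 2023 (mod 804287). With g = gcd(319923, 804287) = 289 dividing 2023, divide through: 1107s ≡ 7 (mod 2783).
Since gcd(1107, 2783) = 1, s ≡ 7·(1107)⁻¹ ≡ 2333 (mod 2783). Smallest non-negative: 2333.

2333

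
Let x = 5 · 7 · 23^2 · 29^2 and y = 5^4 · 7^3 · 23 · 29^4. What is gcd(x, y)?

677005

min exponent per shared prime: 5 · 7 · 23 · 29^2 = 677005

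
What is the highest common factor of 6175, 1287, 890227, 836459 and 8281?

6175 = 5² · 13 · 19; 1287 = 3² · 11 · 13; 890227 = 13 · 31 · 47²; 836459 = 13 · 37² · 47; 8281 = 7² · 13²
gcd takes min exponent of each prime: 13 = 13

13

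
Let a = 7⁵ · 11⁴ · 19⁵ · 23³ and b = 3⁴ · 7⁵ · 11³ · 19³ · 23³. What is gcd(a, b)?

1866863507664001

min exponent per shared prime: 7⁵ · 11³ · 19³ · 23³ = 1866863507664001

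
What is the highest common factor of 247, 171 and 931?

19

gcd(247, 171): 247 = 1·171 + 76; 171 = 2·76 + 19; 76 = 4·19 + 0 → 19
gcd(19, 931): 931 = 49·19 + 0 → 19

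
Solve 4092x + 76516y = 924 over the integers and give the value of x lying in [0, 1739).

449

Reduce mod 76516: 4092x ≡ 924 (mod 76516). With g = gcd(4092, 76516) = 44 dividing 924, divide through: 93x ≡ 21 (mod 1739).
Since gcd(93, 1739) = 1, x ≡ 21·(93)⁻¹ ≡ 449 (mod 1739). Smallest non-negative: 449.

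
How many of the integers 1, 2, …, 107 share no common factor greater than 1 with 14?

46

14 = 2·7. Inclusion–exclusion on these primes:
107 − ⌊107/2⌋ − ⌊107/7⌋ + ⌊107/14⌋ = 46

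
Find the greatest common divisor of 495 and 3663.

99

495 = 3² · 5 · 11
3663 = 3² · 11 · 37
Common: 3² · 11 = 99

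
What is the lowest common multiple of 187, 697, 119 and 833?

375683

lcm(187, 697) = 187·697/gcd = 130339/17 = 7667
lcm(7667, 119) = 7667·119/gcd = 912373/17 = 53669
lcm(53669, 833) = 53669·833/gcd = 44706277/119 = 375683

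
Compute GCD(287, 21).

7

Euclid: 287 = 13·21 + 14; 21 = 1·14 + 7; 14 = 2·7 + 0. Last nonzero remainder: 7.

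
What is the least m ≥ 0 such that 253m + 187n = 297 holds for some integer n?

13

gcd(253, 187) = 11 (Euclid: 253 = 1·187 + 66; 187 = 2·66 + 55; 66 = 1·55 + 11; 55 = 5·11 + 0), and 11 | 297.
Extended Euclid: 253·(3) + 187·(-4) = 11. Scale by 27: m₀ = 81.
General solution m = m₀ + 17t; reducing mod 17 gives m = 13 (and n = -16).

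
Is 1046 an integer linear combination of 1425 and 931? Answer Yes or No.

gcd(1425, 931): 1425 = 1·931 + 494; 931 = 1·494 + 437; 494 = 1·437 + 57; 437 = 7·57 + 38; 57 = 1·38 + 19; 38 = 2·19 + 0 → 19
19 does not divide 1046, so a solution does not exist.

No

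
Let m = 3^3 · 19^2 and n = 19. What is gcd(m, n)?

19

min exponent per shared prime: 19 = 19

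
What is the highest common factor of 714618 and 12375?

Euclid: 714618 = 57·12375 + 9243; 12375 = 1·9243 + 3132; 9243 = 2·3132 + 2979; 3132 = 1·2979 + 153; 2979 = 19·153 + 72; 153 = 2·72 + 9; 72 = 8·9 + 0. Last nonzero remainder: 9.

9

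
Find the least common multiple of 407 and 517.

19129

gcd first: 517 = 1·407 + 110; 407 = 3·110 + 77; 110 = 1·77 + 33; 77 = 2·33 + 11; 33 = 3·11 + 0 → gcd = 11
lcm = 407·517/gcd = 210419/11 = 19129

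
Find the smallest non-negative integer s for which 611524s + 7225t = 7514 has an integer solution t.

Euclid: 611524 = 84·7225 + 4624; 7225 = 1·4624 + 2601; 4624 = 1·2601 + 2023; 2601 = 1·2023 + 578; 2023 = 3·578 + 289; 578 = 2·289 + 0 → gcd = 289; 7514 = 289·26.
Back-substitution yields 611524·(11) + 7225·(-931) = 289, so one solution is s = 11·26 = 286, t = -931·26 = -24206.
Solutions in s differ by 7225/289 = 25; the one in [0, 25) is 286 mod 25 = 11.

11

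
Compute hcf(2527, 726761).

2527 = 7 · 19²
726761 = 7 · 47³
Common: 7 = 7

7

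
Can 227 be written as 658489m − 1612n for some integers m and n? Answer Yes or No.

No

gcd(658489, 1612): 658489 = 408·1612 + 793; 1612 = 2·793 + 26; 793 = 30·26 + 13; 26 = 2·13 + 0 → 13
13 does not divide 227, so a solution does not exist.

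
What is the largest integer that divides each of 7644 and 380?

4

Euclid: 7644 = 20·380 + 44; 380 = 8·44 + 28; 44 = 1·28 + 16; 28 = 1·16 + 12; 16 = 1·12 + 4; 12 = 3·4 + 0. Last nonzero remainder: 4.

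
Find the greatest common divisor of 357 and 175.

7

357 = 3 · 7 · 17
175 = 5² · 7
Common: 7 = 7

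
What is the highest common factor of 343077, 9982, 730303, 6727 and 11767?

7

gcd(343077, 9982): 343077 = 34·9982 + 3689; 9982 = 2·3689 + 2604; 3689 = 1·2604 + 1085; 2604 = 2·1085 + 434; 1085 = 2·434 + 217; 434 = 2·217 + 0 → 217
gcd(217, 730303): 730303 = 3365·217 + 98; 217 = 2·98 + 21; 98 = 4·21 + 14; 21 = 1·14 + 7; 14 = 2·7 + 0 → 7
gcd(7, 6727): 6727 = 961·7 + 0 → 7
gcd(7, 11767): 11767 = 1681·7 + 0 → 7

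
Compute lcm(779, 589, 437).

lcm(779, 589) = 779·589/gcd = 458831/19 = 24149
lcm(24149, 437) = 24149·437/gcd = 10553113/19 = 555427

555427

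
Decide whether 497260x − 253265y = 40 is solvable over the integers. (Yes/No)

gcd(497260, 253265): 497260 = 1·253265 + 243995; 253265 = 1·243995 + 9270; 243995 = 26·9270 + 2975; 9270 = 3·2975 + 345; 2975 = 8·345 + 215; 345 = 1·215 + 130; 215 = 1·130 + 85; 130 = 1·85 + 45; 85 = 1·45 + 40; 45 = 1·40 + 5; 40 = 8·5 + 0 → 5
5 divides 40, so a solution exists.

Yes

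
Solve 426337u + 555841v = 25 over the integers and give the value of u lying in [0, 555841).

Euclid: 555841 = 1·426337 + 129504; 426337 = 3·129504 + 37825; 129504 = 3·37825 + 16029; 37825 = 2·16029 + 5767; 16029 = 2·5767 + 4495; 5767 = 1·4495 + 1272; 4495 = 3·1272 + 679; 1272 = 1·679 + 593; 679 = 1·593 + 86; 593 = 6·86 + 77; 86 = 1·77 + 9; 77 = 8·9 + 5; 9 = 1·5 + 4; 5 = 1·4 + 1; 4 = 4·1 + 0 → gcd = 1; 25 = 1·25.
Back-substitution yields 426337·(122792) + 555841·(-94183) = 1, so one solution is u = 122792·25 = 3069800, v = -94183·25 = -2354575.
Solutions in u differ by 555841/1 = 555841; the one in [0, 555841) is 3069800 mod 555841 = 290595.

290595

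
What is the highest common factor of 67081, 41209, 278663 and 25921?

49

gcd(67081, 41209): 67081 = 1·41209 + 25872; 41209 = 1·25872 + 15337; 25872 = 1·15337 + 10535; 15337 = 1·10535 + 4802; 10535 = 2·4802 + 931; 4802 = 5·931 + 147; 931 = 6·147 + 49; 147 = 3·49 + 0 → 49
gcd(49, 278663): 278663 = 5687·49 + 0 → 49
gcd(49, 25921): 25921 = 529·49 + 0 → 49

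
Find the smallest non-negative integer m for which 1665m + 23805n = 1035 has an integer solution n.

Euclid: 23805 = 14·1665 + 495; 1665 = 3·495 + 180; 495 = 2·180 + 135; 180 = 1·135 + 45; 135 = 3·45 + 0 → gcd = 45; 1035 = 45·23.
Back-substitution yields 1665·(143) + 23805·(-10) = 45, so one solution is m = 143·23 = 3289, n = -10·23 = -230.
Solutions in m differ by 23805/45 = 529; the one in [0, 529) is 3289 mod 529 = 115.

115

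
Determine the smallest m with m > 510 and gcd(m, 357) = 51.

561

357 = 51·7. Any m with gcd(m, 357) = 51 is a multiple of 51, say 51s, with s coprime to 7.
Need s > 510/51, so s ≥ 11. First s ≥ 11 with gcd(s, 7) = 1 is s = 11. Thus m = 51·11 = 561.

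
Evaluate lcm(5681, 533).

232921

5681 = 13 · 19 · 23; 533 = 13 · 41
max exponents: 13 · 19 · 23 · 41 = 232921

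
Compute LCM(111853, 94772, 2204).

111853 = 7 · 19 · 29²; 94772 = 2² · 19 · 29 · 43; 2204 = 2² · 19 · 29
lcm takes max exponent of each prime: 2² · 7 · 19 · 29² · 43 = 19238716

19238716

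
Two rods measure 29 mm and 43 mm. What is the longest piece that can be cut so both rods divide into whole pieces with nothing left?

1

29 = 29
43 = 43
Common: 1 = 1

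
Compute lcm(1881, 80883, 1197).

1881 = 3² · 11 · 19; 80883 = 3² · 11 · 19 · 43; 1197 = 3² · 7 · 19
lcm takes max exponent of each prime: 3² · 7 · 11 · 19 · 43 = 566181

566181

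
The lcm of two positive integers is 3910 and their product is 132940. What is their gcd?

34

gcd·lcm = product, so gcd = 132940/3910 = 34.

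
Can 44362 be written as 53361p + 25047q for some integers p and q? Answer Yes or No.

No

By Bézout, 53361p + 25047q = 44362 has integer solutions iff gcd(53361, 25047) | 44362.
Euclid: 53361 = 2·25047 + 3267; 25047 = 7·3267 + 2178; 3267 = 1·2178 + 1089; 2178 = 2·1089 + 0. gcd = 1089; 44362 mod 1089 = 802. No.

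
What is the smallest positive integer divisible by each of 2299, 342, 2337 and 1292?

lcm(2299, 342) = 2299·342/gcd = 786258/19 = 41382
lcm(41382, 2337) = 41382·2337/gcd = 96709734/57 = 1696662
lcm(1696662, 1292) = 1696662·1292/gcd = 2192087304/38 = 57686508

57686508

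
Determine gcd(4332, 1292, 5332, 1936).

4

gcd(4332, 1292): 4332 = 3·1292 + 456; 1292 = 2·456 + 380; 456 = 1·380 + 76; 380 = 5·76 + 0 → 76
gcd(76, 5332): 5332 = 70·76 + 12; 76 = 6·12 + 4; 12 = 3·4 + 0 → 4
gcd(4, 1936): 1936 = 484·4 + 0 → 4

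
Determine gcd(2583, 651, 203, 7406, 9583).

7

gcd(2583, 651): 2583 = 3·651 + 630; 651 = 1·630 + 21; 630 = 30·21 + 0 → 21
gcd(21, 203): 203 = 9·21 + 14; 21 = 1·14 + 7; 14 = 2·7 + 0 → 7
gcd(7, 7406): 7406 = 1058·7 + 0 → 7
gcd(7, 9583): 9583 = 1369·7 + 0 → 7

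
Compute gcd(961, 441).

1

Euclid: 961 = 2·441 + 79; 441 = 5·79 + 46; 79 = 1·46 + 33; 46 = 1·33 + 13; 33 = 2·13 + 7; 13 = 1·7 + 6; 7 = 1·6 + 1; 6 = 6·1 + 0. Last nonzero remainder: 1.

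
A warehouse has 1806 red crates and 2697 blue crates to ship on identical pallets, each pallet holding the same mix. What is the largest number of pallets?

3

Euclid: 2697 = 1·1806 + 891; 1806 = 2·891 + 24; 891 = 37·24 + 3; 24 = 8·3 + 0. Last nonzero remainder: 3.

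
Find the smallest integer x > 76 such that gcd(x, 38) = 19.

95

Multiples of 19 above 76: 19·5, 19·6, … . Need the cofactor coprime to 38/19 = 2.
Checking s = 5, 6, … the first with gcd(s, 2) = 1 is s = 5, giving 95.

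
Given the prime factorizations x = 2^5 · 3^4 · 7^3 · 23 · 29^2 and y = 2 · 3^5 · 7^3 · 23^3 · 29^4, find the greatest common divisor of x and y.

min exponent per shared prime: 2 · 3^4 · 7^3 · 23 · 29^2 = 1074813138

1074813138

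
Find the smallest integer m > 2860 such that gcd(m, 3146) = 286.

Multiples of 286 above 2860: 286·11, 286·12, … . Need the cofactor coprime to 3146/286 = 11.
Checking s = 11, 12, … the first with gcd(s, 11) = 1 is s = 12, giving 3432.

3432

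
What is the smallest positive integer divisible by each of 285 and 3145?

gcd first: 3145 = 11·285 + 10; 285 = 28·10 + 5; 10 = 2·5 + 0 → gcd = 5
lcm = 285·3145/gcd = 896325/5 = 179265

179265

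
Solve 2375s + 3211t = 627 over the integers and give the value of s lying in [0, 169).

gcd(2375, 3211) = 19 (Euclid: 3211 = 1·2375 + 836; 2375 = 2·836 + 703; 836 = 1·703 + 133; 703 = 5·133 + 38; 133 = 3·38 + 19; 38 = 2·19 + 0), and 19 | 627.
Extended Euclid: 2375·(-73) + 3211·(54) = 19. Scale by 33: s₀ = -2409.
General solution s = s₀ + 169k; reducing mod 169 gives s = 126 (and t = -93).

126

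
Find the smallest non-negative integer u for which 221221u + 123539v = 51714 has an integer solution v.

gcd(221221, 123539) = 2873 (Euclid: 221221 = 1·123539 + 97682; 123539 = 1·97682 + 25857; 97682 = 3·25857 + 20111; 25857 = 1·20111 + 5746; 20111 = 3·5746 + 2873; 5746 = 2·2873 + 0), and 2873 | 51714.
Extended Euclid: 221221·(19) + 123539·(-34) = 2873. Scale by 18: u₀ = 342.
General solution u = u₀ + 43t; reducing mod 43 gives u = 41 (and v = -73).

41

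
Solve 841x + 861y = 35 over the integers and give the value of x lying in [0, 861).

644

Reduce mod 861: 841x ≡ 35 (mod 861). With g = gcd(841, 861) = 1 dividing 35, divide through: 841x ≡ 35 (mod 861).
Since gcd(841, 861) = 1, x ≡ 35·(841)⁻¹ ≡ 644 (mod 861). Smallest non-negative: 644.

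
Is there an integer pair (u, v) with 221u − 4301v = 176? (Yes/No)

gcd(221, 4301): 4301 = 19·221 + 102; 221 = 2·102 + 17; 102 = 6·17 + 0 → 17
17 does not divide 176, so a solution does not exist.

No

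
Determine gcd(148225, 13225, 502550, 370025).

gcd(148225, 13225): 148225 = 11·13225 + 2750; 13225 = 4·2750 + 2225; 2750 = 1·2225 + 525; 2225 = 4·525 + 125; 525 = 4·125 + 25; 125 = 5·25 + 0 → 25
gcd(25, 502550): 502550 = 20102·25 + 0 → 25
gcd(25, 370025): 370025 = 14801·25 + 0 → 25

25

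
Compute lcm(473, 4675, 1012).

lcm(473, 4675) = 473·4675/gcd = 2211275/11 = 201025
lcm(201025, 1012) = 201025·1012/gcd = 203437300/11 = 18494300

18494300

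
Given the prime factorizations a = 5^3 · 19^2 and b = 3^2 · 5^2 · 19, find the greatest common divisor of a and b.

min exponent per shared prime: 5^2 · 19 = 475

475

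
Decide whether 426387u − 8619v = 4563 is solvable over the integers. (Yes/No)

Yes

gcd(426387, 8619): 426387 = 49·8619 + 4056; 8619 = 2·4056 + 507; 4056 = 8·507 + 0 → 507
507 divides 4563, so a solution exists.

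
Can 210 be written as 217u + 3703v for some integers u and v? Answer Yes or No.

Yes

gcd(217, 3703): 3703 = 17·217 + 14; 217 = 15·14 + 7; 14 = 2·7 + 0 → 7
7 divides 210, so a solution exists.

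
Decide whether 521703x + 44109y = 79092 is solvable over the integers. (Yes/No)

Yes

gcd(521703, 44109): 521703 = 11·44109 + 36504; 44109 = 1·36504 + 7605; 36504 = 4·7605 + 6084; 7605 = 1·6084 + 1521; 6084 = 4·1521 + 0 → 1521
1521 divides 79092, so a solution exists.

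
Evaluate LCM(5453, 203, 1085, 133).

5453 = 7 · 19 · 41; 203 = 7 · 29; 1085 = 5 · 7 · 31; 133 = 7 · 19
lcm takes max exponent of each prime: 5 · 7 · 19 · 29 · 31 · 41 = 24511235

24511235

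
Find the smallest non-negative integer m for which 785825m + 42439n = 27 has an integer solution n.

gcd(785825, 42439) = 1 (Euclid: 785825 = 18·42439 + 21923; 42439 = 1·21923 + 20516; 21923 = 1·20516 + 1407; 20516 = 14·1407 + 818; 1407 = 1·818 + 589; 818 = 1·589 + 229; 589 = 2·229 + 131; 229 = 1·131 + 98; 131 = 1·98 + 33; 98 = 2·33 + 32; 33 = 1·32 + 1; 32 = 32·1 + 0), and 1 | 27.
Extended Euclid: 785825·(1297) + 42439·(-24016) = 1. Scale by 27: m₀ = 35019.
General solution m = m₀ + 42439t; reducing mod 42439 gives m = 35019 (and n = -648432).

35019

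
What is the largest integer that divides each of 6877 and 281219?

1

Euclid: 281219 = 40·6877 + 6139; 6877 = 1·6139 + 738; 6139 = 8·738 + 235; 738 = 3·235 + 33; 235 = 7·33 + 4; 33 = 8·4 + 1; 4 = 4·1 + 0. Last nonzero remainder: 1.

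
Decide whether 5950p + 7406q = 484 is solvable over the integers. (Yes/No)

No

gcd(5950, 7406): 7406 = 1·5950 + 1456; 5950 = 4·1456 + 126; 1456 = 11·126 + 70; 126 = 1·70 + 56; 70 = 1·56 + 14; 56 = 4·14 + 0 → 14
14 does not divide 484, so a solution does not exist.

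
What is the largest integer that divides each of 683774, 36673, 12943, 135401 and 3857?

7

683774 = 2 · 7 · 13² · 17²; 36673 = 7 · 13² · 31; 12943 = 7 · 43²; 135401 = 7 · 23 · 29²; 3857 = 7 · 19 · 29
gcd takes min exponent of each prime: 7 = 7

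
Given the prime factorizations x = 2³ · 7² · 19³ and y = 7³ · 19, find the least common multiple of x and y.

18821096

max exponent per prime: 2³ · 7³ · 19³ = 18821096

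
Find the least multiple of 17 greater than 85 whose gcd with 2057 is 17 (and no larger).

2057 = 17·121. Any k with gcd(k, 2057) = 17 is a multiple of 17, say 17s, with s coprime to 121.
Need s > 85/17, so s ≥ 6. First s ≥ 6 with gcd(s, 121) = 1 is s = 6. Thus k = 17·6 = 102.

102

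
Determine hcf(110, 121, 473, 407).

11

gcd(110, 121): 121 = 1·110 + 11; 110 = 10·11 + 0 → 11
gcd(11, 473): 473 = 43·11 + 0 → 11
gcd(11, 407): 407 = 37·11 + 0 → 11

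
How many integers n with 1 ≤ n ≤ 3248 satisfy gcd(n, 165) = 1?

165 = 3·5·11. Inclusion–exclusion on these primes:
3248 − ⌊3248/3⌋ − ⌊3248/5⌋ − ⌊3248/11⌋ + ⌊3248/15⌋ + ⌊3248/33⌋ + ⌊3248/55⌋ − ⌊3248/165⌋ = 1576

1576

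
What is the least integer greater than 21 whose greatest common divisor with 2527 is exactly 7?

28

gcd(m, 2527) = 7 forces 7 | m; write m = 7s. Then gcd(7s, 7·361) = 7·gcd(s, 361), so need gcd(s, 361) = 1.
7s > 21 gives s ≥ 4. The least s ≥ 4 coprime to 361 is 4, so m = 7·4 = 28.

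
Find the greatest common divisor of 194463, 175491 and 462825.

gcd(194463, 175491): 194463 = 1·175491 + 18972; 175491 = 9·18972 + 4743; 18972 = 4·4743 + 0 → 4743
gcd(4743, 462825): 462825 = 97·4743 + 2754; 4743 = 1·2754 + 1989; 2754 = 1·1989 + 765; 1989 = 2·765 + 459; 765 = 1·459 + 306; 459 = 1·306 + 153; 306 = 2·153 + 0 → 153

153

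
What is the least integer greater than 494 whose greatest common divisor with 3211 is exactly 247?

3211 = 247·13. Any a with gcd(a, 3211) = 247 is a multiple of 247, say 247s, with s coprime to 13.
Need s > 494/247, so s ≥ 3. First s ≥ 3 with gcd(s, 13) = 1 is s = 3. Thus a = 247·3 = 741.

741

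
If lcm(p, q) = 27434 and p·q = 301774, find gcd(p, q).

11

gcd·lcm = product, so gcd = 301774/27434 = 11.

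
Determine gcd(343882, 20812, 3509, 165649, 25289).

gcd(343882, 20812): 343882 = 16·20812 + 10890; 20812 = 1·10890 + 9922; 10890 = 1·9922 + 968; 9922 = 10·968 + 242; 968 = 4·242 + 0 → 242
gcd(242, 3509): 3509 = 14·242 + 121; 242 = 2·121 + 0 → 121
gcd(121, 165649): 165649 = 1369·121 + 0 → 121
gcd(121, 25289): 25289 = 209·121 + 0 → 121

121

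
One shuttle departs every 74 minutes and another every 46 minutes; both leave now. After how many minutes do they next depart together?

1702

74 = 2 · 37; 46 = 2 · 23
max exponents: 2 · 23 · 37 = 1702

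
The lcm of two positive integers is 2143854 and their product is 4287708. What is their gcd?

2

gcd·lcm = product, so gcd = 4287708/2143854 = 2.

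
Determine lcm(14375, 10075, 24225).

lcm(14375, 10075) = 14375·10075/gcd = 144828125/25 = 5793125
lcm(5793125, 24225) = 5793125·24225/gcd = 140338453125/25 = 5613538125

5613538125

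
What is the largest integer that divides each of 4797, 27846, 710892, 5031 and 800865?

117

gcd(4797, 27846): 27846 = 5·4797 + 3861; 4797 = 1·3861 + 936; 3861 = 4·936 + 117; 936 = 8·117 + 0 → 117
gcd(117, 710892): 710892 = 6076·117 + 0 → 117
gcd(117, 5031): 5031 = 43·117 + 0 → 117
gcd(117, 800865): 800865 = 6845·117 + 0 → 117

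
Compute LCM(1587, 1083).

1587 = 3 · 23²; 1083 = 3 · 19²
max exponents: 3 · 19² · 23² = 572907

572907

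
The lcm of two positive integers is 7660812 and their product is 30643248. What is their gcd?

4

gcd·lcm = product, so gcd = 30643248/7660812 = 4.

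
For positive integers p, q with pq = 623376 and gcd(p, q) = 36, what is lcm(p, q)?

For any two positive integers, gcd × lcm equals their product. Hence lcm = 623376 / 36 = 17316.

17316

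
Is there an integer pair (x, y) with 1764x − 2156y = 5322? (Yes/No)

No

By Bézout, 1764x − 2156y = 5322 has integer solutions iff gcd(1764, 2156) | 5322.
Euclid: 2156 = 1·1764 + 392; 1764 = 4·392 + 196; 392 = 2·196 + 0. gcd = 196; 5322 mod 196 = 30. No.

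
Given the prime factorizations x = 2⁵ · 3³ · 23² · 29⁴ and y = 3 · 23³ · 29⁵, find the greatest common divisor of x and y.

1122454947

min exponent per shared prime: 3 · 23² · 29⁴ = 1122454947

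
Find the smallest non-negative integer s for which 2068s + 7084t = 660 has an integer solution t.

Reduce mod 7084: 2068s ≡ 660 (mod 7084). With g = gcd(2068, 7084) = 44 dividing 660, divide through: 47s ≡ 15 (mod 161).
Since gcd(47, 161) = 1, s ≡ 15·(47)⁻¹ ≡ 38 (mod 161). Smallest non-negative: 38.

38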